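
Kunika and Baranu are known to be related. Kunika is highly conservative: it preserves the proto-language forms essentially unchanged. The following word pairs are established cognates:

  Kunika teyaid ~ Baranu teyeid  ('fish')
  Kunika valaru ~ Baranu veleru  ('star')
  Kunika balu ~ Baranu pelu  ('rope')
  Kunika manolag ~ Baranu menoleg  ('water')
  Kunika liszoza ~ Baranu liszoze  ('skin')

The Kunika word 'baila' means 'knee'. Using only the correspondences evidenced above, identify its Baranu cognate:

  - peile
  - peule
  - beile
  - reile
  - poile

peile

balu ~ pelu — Kunika b corresponds to Baranu p word-initially before a back vowel.
teyaid ~ teyeid — Kunika a corresponds to Baranu e after a consonant, before a front vowel.
liszoza ~ liszoze — Kunika a corresponds to Baranu e word-finally.
Applying these to Kunika 'baila':
  baila → paila   (b→p word-initially before a back vowel)
  paila → peila   (a→e after a consonant, before a front vowel)
  peila → peile   (a→e word-finally)
So the Baranu cognate is 'peile'.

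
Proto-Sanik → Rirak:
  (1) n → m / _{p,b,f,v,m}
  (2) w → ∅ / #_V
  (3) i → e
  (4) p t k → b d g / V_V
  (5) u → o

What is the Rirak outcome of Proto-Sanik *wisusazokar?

Rirak: *wisusazokar > isusazokar > esusazokar > esusazogar > esosazogar  (by glide loss, vowel merger, intervocalic voicing, vowel merger)

esosazogar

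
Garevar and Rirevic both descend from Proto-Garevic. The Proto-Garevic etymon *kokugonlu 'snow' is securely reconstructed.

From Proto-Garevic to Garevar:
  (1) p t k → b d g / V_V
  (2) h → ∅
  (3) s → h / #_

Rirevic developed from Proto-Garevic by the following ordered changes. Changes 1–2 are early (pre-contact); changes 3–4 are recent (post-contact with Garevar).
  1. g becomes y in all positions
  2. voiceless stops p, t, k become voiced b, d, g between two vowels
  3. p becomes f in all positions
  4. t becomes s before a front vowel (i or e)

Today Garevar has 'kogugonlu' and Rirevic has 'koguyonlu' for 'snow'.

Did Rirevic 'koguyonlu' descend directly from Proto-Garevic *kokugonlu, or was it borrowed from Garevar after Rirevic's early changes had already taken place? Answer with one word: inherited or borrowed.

inherited

If inherited, *kokugonlu would pass through all of Rirevic's changes:
Rirevic: *kokugonlu > kokuyonlu > koguyonlu  (by unconditioned shift, intervocalic voicing)
If borrowed from Garevar 'kogugonlu' after the early changes, it would undergo only the recent ones:
  rule 3 (unconditioned shift): no change (kogugonlu)
  rule 4 (palatalisation): no change (kogugonlu)
  ⇒ as a loan: kogugonlu
Rirevic 'koguyonlu' matches the inherited outcome exactly, so it is an inherited cognate, not a loan.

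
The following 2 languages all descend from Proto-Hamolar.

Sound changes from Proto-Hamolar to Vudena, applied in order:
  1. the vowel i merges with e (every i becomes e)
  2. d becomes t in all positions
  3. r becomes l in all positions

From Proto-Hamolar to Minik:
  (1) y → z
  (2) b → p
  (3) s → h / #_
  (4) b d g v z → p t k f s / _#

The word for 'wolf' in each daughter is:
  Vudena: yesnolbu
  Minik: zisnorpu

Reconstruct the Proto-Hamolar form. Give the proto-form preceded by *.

Position 7: Vudena has b, Minik has p. Vudena preserves b here (none of its changes turn any other segment into b), so the proto-segment is *b.
Position 1: Vudena has y, Minik has z. Vudena preserves y here (none of its changes turn any other segment into y), so the proto-segment is *y.
Verify the candidate proto-form against each daughter:
Vudena: start from *yisnorbu.
  rule 1 (vowel merger): yisnorbu → yesnorbu
  rule 2: no change — yesnorbu
  rule 3 (unconditioned shift): yesnorbu → yesnolbu
  ⇒ Vudena yesnolbu
Minik: *yisnorbu
  yisnorbu → zisnorbu   [unconditioned shift]
  zisnorbu → zisnorpu   [unconditioned shift]
  zisnorpu (rule 3 does not apply)
  zisnorpu (rule 4 does not apply)
  giving Minik zisnorpu.
Only *yisnorbu yields all of Vudena yesnolbu, Minik zisnorpu.

*yisnorbu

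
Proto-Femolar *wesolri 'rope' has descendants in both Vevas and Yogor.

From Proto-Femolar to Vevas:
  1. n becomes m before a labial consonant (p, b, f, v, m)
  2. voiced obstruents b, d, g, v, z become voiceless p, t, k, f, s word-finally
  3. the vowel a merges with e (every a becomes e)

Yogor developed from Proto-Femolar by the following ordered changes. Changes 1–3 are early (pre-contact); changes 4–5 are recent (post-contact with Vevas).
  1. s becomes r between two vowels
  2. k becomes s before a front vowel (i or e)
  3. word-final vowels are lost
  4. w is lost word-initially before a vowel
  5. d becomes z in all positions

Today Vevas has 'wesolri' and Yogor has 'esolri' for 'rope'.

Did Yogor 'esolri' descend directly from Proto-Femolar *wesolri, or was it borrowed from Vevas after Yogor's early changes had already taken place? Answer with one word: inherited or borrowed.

borrowed

If inherited, *wesolri would pass through all of Yogor's changes:
Yogor: *wesolri > werolri > werolr > erolr  (by rhotacism, apocope, glide loss)
If borrowed from Vevas 'wesolri' after the early changes, it would undergo only the recent ones:
  rule 4 (glide loss): wesolri → esolri
  rule 5 (unconditioned shift): no change (esolri)
  ⇒ as a loan: esolri
Yogor 'esolri' matches the loan outcome 'esolri', not the inherited 'erolr' — it skipped the early Yogor changes, so it was borrowed from Vevas.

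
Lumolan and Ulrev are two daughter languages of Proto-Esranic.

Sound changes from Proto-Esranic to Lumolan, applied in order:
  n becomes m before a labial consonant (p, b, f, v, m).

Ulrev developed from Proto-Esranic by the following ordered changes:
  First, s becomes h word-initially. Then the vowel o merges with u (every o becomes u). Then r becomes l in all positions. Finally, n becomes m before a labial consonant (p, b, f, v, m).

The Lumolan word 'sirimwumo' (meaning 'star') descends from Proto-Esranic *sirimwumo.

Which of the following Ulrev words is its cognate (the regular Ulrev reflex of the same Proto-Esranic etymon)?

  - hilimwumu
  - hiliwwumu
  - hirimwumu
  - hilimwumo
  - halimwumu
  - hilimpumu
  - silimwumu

hilimwumu

Ulrev: *sirimwumo > hirimwumo > hirimwumu > hilimwumu  (by debuccalisation, vowel merger, unconditioned shift)
The other candidates each miss or misapply at least one Ulrev change.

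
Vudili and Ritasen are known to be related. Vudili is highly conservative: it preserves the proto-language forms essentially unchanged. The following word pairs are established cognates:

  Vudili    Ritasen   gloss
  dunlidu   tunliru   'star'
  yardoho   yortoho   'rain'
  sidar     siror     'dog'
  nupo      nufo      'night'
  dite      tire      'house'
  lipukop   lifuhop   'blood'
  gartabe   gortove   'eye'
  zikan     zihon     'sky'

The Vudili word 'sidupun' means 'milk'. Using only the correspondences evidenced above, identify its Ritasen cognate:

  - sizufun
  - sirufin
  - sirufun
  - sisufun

dunlidu ~ tunliru — Vudili d corresponds to Ritasen r between vowels (before a back vowel).
lipukop ~ lifuhop — Vudili p corresponds to Ritasen f between vowels (before a back vowel).
Applying these to Vudili 'sidupun':
  sidupun → sirupun   (d→r between vowels (before a back vowel))
  sirupun → sirufun   (p→f between vowels (before a back vowel))
So the Ritasen cognate is 'sirufun'.

sirufun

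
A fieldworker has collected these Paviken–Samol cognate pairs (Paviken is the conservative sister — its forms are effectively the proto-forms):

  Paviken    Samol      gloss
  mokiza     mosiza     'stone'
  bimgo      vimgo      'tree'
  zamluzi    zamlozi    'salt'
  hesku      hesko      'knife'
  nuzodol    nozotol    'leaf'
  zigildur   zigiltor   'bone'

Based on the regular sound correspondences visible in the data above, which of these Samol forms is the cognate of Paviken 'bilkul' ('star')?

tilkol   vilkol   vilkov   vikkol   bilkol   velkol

bimgo ~ vimgo — Paviken b corresponds to Samol v word-initially before a front vowel.
zamluzi ~ zamlozi, nuzodol ~ nozotol — Paviken u corresponds to Samol o after a consonant, before a consonant other than r, m, n, p, b, f, v.
Applying these to Paviken 'bilkul':
  bilkul → vilkul   (b→v word-initially before a front vowel)
  vilkul → vilkol   (u→o after a consonant, before a consonant other than r, m, n, p, b, f, v)
So the Samol cognate is 'vilkol'.

vilkol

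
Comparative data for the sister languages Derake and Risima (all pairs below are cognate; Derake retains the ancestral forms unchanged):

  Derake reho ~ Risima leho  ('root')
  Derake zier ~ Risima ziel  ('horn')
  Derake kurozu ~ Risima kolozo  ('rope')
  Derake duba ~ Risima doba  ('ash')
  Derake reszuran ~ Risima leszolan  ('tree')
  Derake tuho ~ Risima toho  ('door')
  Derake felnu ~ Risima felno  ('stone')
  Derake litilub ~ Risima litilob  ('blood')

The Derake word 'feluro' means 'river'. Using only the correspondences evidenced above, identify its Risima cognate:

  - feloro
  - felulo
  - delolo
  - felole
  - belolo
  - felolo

kurozu ~ kolozo, reszuran ~ leszolan — Derake u corresponds to Risima o after a consonant, before r.
kurozu ~ kolozo — Derake r corresponds to Risima l between vowels (before a back vowel).
Applying these to Derake 'feluro':
  feluro → feloro   (u→o after a consonant, before r)
  feloro → felolo   (r→l between vowels (before a back vowel))
So the Risima cognate is 'felolo'.

felolo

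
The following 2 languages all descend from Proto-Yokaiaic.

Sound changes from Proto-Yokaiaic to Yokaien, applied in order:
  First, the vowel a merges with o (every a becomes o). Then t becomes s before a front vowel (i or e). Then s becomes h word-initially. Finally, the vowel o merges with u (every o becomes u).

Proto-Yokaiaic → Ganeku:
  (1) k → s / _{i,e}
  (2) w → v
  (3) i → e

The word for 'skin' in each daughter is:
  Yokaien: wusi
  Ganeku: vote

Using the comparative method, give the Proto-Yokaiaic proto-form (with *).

Position 4: Yokaien has i, Ganeku has e. Yokaien preserves i here (none of its changes turn any other segment into i), so the proto-segment is *i.
Position 1: Yokaien has w, Ganeku has v. Yokaien preserves w here (none of its changes turn any other segment into w), so the proto-segment is *w.
Position 3: Yokaien has s, Ganeku has t. Ganeku preserves t here (none of its changes turn any other segment into t), so the proto-segment is *t.
Continuing position by position gives *woti; check it forward:
Yokaien: start from *woti.
  rule 1: no change — woti
  rule 2 (palatalisation): woti → wosi
  rule 3: no change — wosi
  rule 4 (vowel merger): wosi → wusi
  ⇒ Yokaien wusi
Ganeku: start from *woti.
  rule 1: no change — woti
  rule 2 (unconditioned shift): woti → voti
  rule 3 (vowel merger): voti → vote
  ⇒ Ganeku vote
*woti is the unique common source.

*woti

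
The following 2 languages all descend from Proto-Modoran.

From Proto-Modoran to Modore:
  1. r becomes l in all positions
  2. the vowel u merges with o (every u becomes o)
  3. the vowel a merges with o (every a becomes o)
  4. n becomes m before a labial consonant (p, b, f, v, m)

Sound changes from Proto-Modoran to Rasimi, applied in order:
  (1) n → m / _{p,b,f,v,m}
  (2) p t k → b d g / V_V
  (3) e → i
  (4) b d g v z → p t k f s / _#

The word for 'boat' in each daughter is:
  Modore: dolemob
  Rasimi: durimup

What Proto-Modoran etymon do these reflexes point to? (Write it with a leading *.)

*duremub

Position 2: Modore has o, Rasimi has u. Rasimi preserves u here (none of its changes turn any other segment into u), so the proto-segment is *u.
Position 4: Modore has e, Rasimi has i. Modore preserves e here (none of its changes turn any other segment into e), so the proto-segment is *e.
Position 3: Modore has l, Rasimi has r. Rasimi preserves r here (none of its changes turn any other segment into r), so the proto-segment is *r.
Continuing position by position gives *duremub; check it forward:
Modore: start from *duremub.
  rule 1 (unconditioned shift): duremub → dulemub
  rule 2 (vowel merger): dulemub → dolemob
  rule 3: no change — dolemob
  rule 4: no change — dolemob
  ⇒ Modore dolemob
Rasimi: *duremub
  duremub (rule 1 does not apply)
  duremub (rule 2 does not apply)
  duremub → durimub   [vowel merger]
  durimub → durimup   [final devoicing]
  giving Rasimi durimup.
*duremub is the unique common source.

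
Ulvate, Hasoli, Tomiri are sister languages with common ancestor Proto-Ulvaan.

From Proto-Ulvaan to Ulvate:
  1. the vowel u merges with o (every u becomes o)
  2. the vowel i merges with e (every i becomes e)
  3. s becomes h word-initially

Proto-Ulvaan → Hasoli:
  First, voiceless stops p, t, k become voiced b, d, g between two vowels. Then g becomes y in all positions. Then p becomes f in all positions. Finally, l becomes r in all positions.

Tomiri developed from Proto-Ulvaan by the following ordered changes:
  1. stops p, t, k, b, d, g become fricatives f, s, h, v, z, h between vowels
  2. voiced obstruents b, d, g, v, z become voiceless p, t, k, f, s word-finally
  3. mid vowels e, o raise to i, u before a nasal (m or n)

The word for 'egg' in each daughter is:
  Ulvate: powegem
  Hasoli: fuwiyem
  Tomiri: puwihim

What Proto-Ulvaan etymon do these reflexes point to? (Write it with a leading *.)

*puwigem

Position 2: Ulvate has o, Hasoli has u, Tomiri has u. Hasoli preserves u here (none of its changes turn any other segment into u), so the proto-segment is *u.
Position 1: Ulvate has p, Hasoli has f, Tomiri has p. Ulvate preserves p here (none of its changes turn any other segment into p), so the proto-segment is *p.
This points to *puwigem. Verify forward in each daughter:
Ulvate: *puwigem > powigem > powegem  (by vowel merger, vowel merger)
Hasoli: *puwigem > puwiyem > fuwiyem  (by unconditioned shift, unconditioned shift)
Tomiri: *puwigem > puwihem > puwihim  (by intervocalic lenition, pre-nasal raising)
*puwigem is the unique common source.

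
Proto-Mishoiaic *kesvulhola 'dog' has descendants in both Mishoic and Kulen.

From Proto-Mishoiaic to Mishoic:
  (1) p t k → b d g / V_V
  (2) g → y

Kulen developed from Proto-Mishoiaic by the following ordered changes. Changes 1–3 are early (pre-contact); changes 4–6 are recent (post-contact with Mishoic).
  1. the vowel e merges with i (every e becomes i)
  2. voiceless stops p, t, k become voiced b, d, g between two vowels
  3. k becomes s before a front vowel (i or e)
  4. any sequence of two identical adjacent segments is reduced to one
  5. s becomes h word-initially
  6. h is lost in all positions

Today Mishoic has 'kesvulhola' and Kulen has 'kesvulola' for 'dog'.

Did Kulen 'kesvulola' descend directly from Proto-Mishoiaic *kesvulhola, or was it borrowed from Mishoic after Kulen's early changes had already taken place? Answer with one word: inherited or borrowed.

If inherited, *kesvulhola would pass through all of Kulen's changes:
Kulen: start from *kesvulhola.
  rule 1 (vowel merger): kesvulhola → kisvulhola
  rule 2: no change — kisvulhola
  rule 3 (palatalisation): kisvulhola → sisvulhola
  rule 4: no change — sisvulhola
  rule 5 (debuccalisation): sisvulhola → hisvulhola
  rule 6 (h-loss): hisvulhola → isvulola
  ⇒ Kulen isvulola
If borrowed from Mishoic 'kesvulhola' after the early changes, it would undergo only the recent ones:
  rule 4 (degemination): no change (kesvulhola)
  rule 5 (debuccalisation): no change (kesvulhola)
  rule 6 (h-loss): kesvulhola → kesvulola
  ⇒ as a loan: kesvulola
Kulen 'kesvulola' matches the loan outcome 'kesvulola', not the inherited 'isvulola' — it skipped the early Kulen changes, so it was borrowed from Mishoic.

borrowed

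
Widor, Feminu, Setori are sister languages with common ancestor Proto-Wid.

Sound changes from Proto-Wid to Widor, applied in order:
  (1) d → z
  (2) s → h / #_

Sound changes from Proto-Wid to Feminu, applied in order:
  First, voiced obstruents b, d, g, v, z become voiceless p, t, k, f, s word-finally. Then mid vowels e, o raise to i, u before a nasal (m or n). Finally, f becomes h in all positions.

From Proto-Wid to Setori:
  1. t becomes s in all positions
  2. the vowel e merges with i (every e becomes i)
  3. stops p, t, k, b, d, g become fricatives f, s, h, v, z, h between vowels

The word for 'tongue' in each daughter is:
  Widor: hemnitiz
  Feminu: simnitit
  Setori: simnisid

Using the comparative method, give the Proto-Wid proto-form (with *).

*semnitid

Position 8: Widor has z, Feminu has t, Setori has d. Setori preserves d here (none of its changes turn any other segment into d), so the proto-segment is *d.
Position 1: Widor has h, Feminu has s, Setori has s. Taking the neighbouring segments as reconstructed: Widor h could go back to *s or *h; Feminu s can only go back to *s; Setori s could go back to *t or *s — the one source consistent with every daughter is *s.
Continuing position by position gives *semnitid; check it forward:
Widor: *semnitid > semnitiz > hemnitiz  (by unconditioned shift, debuccalisation)
Feminu: *semnitid > semnitit > simnitit  (by final devoicing, pre-nasal raising)
Setori: start from *semnitid.
  rule 1 (unconditioned shift): semnitid → semnisid
  rule 2 (vowel merger): semnisid → simnisid
  rule 3: no change — simnisid
  ⇒ Setori simnisid
*semnitid is the unique common source.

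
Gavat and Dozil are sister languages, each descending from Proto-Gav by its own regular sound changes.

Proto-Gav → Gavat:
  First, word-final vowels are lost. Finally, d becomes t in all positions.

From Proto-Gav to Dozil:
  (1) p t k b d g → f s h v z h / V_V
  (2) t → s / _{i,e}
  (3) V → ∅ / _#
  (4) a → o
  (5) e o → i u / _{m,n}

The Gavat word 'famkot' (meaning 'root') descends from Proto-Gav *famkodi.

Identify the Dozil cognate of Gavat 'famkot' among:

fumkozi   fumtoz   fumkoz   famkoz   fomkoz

fumkoz

Dozil: *famkodi > famkozi > famkoz > fomkoz > fumkoz  (by intervocalic lenition, apocope, vowel merger, pre-nasal raising)
Among the options, 'fumkoz' alone shows every Dozil change applied in order.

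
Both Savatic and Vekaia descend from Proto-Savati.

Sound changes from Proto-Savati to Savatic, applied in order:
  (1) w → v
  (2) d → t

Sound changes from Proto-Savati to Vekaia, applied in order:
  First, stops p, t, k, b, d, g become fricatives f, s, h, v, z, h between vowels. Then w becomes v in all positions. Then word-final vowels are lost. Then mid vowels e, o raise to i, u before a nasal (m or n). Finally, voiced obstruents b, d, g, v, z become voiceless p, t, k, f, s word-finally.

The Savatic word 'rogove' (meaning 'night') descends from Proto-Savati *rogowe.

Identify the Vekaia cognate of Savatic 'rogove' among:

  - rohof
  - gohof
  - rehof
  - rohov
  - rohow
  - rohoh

rohof

Vekaia: *rogowe
  rogowe → rohowe   [intervocalic lenition]
  rohowe → rohove   [unconditioned shift]
  rohove → rohov   [apocope]
  rohov (rule 4 does not apply)
  rohov → rohof   [final devoicing]
  giving Vekaia rohof.
Among the options, 'rohof' alone shows every Vekaia change applied in order.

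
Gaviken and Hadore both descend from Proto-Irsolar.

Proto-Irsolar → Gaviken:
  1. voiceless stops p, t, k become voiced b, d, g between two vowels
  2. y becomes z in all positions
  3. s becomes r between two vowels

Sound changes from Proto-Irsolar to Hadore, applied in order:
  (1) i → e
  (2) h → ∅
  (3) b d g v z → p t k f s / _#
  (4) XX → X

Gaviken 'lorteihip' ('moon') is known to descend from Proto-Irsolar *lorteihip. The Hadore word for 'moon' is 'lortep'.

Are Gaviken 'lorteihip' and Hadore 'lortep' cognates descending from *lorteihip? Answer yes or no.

Derive the expected Hadore reflex of *lorteihip:
Hadore: *lorteihip > lorteehep > lorteeep > lortep  (by vowel merger, h-loss, degemination)
Hadore 'lortep' matches the regular reflex exactly, so the pair is cognate.

yes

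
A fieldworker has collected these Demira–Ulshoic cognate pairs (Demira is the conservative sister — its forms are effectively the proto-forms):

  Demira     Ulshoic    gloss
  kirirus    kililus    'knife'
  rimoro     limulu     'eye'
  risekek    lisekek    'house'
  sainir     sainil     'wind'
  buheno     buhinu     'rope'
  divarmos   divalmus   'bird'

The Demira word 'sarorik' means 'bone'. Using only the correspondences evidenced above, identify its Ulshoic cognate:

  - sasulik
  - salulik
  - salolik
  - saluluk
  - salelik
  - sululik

salulik

rimoro ~ limulu — Demira r corresponds to Ulshoic l between vowels (before a back vowel).
rimoro ~ limulu — Demira o corresponds to Ulshoic u after a consonant, before r.
kirirus ~ kililus — Demira r corresponds to Ulshoic l between vowels (before a front vowel).
Applying these to Demira 'sarorik':
  sarorik → salorik   (r→l between vowels (before a back vowel))
  salorik → salurik   (o→u after a consonant, before r)
  salurik → salulik   (r→l between vowels (before a front vowel))
So the Ulshoic cognate is 'salulik'.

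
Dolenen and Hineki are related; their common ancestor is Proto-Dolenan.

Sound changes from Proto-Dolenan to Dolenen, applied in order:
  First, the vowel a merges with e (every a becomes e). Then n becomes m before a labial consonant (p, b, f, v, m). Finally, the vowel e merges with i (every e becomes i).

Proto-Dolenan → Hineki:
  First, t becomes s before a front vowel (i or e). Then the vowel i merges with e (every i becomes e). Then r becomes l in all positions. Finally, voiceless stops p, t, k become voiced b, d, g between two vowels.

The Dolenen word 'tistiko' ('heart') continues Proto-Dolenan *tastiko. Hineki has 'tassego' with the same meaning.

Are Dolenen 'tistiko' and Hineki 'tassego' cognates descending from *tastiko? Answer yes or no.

yes

Derive the expected Hineki reflex of *tastiko:
Hineki: *tastiko
  tastiko → tassiko   [palatalisation]
  tassiko → tasseko   [vowel merger]
  tasseko (rule 3 does not apply)
  tasseko → tassego   [intervocalic voicing]
  giving Hineki tassego.
Hineki 'tassego' matches the regular reflex exactly, so the pair is cognate.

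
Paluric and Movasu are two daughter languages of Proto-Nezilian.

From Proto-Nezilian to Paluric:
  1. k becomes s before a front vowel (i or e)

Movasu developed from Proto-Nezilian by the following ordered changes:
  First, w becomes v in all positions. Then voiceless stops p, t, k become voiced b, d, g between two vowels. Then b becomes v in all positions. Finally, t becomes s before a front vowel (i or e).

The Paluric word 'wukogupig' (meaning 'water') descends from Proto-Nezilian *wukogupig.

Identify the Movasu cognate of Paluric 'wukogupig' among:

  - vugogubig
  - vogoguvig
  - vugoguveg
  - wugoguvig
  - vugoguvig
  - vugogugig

vugoguvig

Movasu: *wukogupig
  wukogupig → vukogupig   [unconditioned shift]
  vukogupig → vugogubig   [intervocalic voicing]
  vugogubig → vugoguvig   [unconditioned shift]
  vugoguvig (rule 4 does not apply)
  giving Movasu vugoguvig.
Only 'vugoguvig' matches the regular Movasu development of *wukogupig.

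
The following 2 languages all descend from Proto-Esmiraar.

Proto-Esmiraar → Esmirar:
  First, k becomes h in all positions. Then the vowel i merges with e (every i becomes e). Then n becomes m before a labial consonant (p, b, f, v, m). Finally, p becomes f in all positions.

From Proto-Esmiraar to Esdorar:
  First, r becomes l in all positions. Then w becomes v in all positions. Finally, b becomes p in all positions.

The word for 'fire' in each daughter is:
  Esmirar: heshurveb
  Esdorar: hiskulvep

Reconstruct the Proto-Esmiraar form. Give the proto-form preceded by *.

*hiskurveb

Position 4: Esmirar has h, Esdorar has k. Esdorar preserves k here (none of its changes turn any other segment into k), so the proto-segment is *k.
Position 9: Esmirar has b, Esdorar has p. Esmirar preserves b here (none of its changes turn any other segment into b), so the proto-segment is *b.
Position 2: Esmirar has e, Esdorar has i. Esdorar preserves i here (none of its changes turn any other segment into i), so the proto-segment is *i.
Verify the candidate proto-form against each daughter:
Esmirar: *hiskurveb > hishurveb > heshurveb  (by unconditioned shift, vowel merger)
Esdorar: *hiskurveb
  hiskurveb → hiskulveb   [unconditioned shift]
  hiskulveb (rule 2 does not apply)
  hiskulveb → hiskulvep   [unconditioned shift]
  giving Esdorar hiskulvep.
No other proto-form is consistent with every reflex, so the reconstruction is *hiskurveb.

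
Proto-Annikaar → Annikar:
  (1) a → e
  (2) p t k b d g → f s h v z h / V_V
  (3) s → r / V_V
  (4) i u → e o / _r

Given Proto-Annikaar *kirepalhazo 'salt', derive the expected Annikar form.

kerefelhezo

Annikar: *kirepalhazo > kirepelhezo > kirefelhezo > kerefelhezo  (by vowel merger, intervocalic lenition, pre-rhotic lowering)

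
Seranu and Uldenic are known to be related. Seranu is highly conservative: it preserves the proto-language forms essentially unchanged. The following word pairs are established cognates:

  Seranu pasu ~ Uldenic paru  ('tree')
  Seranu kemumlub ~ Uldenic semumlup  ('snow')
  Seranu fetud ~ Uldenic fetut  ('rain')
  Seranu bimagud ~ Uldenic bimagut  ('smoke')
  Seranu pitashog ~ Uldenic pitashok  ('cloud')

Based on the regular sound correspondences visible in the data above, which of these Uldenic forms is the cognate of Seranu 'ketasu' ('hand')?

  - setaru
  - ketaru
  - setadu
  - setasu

setaru

kemumlub ~ semumlup — Seranu k corresponds to Uldenic s word-initially before a front vowel.
pasu ~ paru — Seranu s corresponds to Uldenic r between vowels (before a back vowel).
Applying these to Seranu 'ketasu':
  ketasu → setasu   (k→s word-initially before a front vowel)
  setasu → setaru   (s→r between vowels (before a back vowel))
So the Uldenic cognate is 'setaru'.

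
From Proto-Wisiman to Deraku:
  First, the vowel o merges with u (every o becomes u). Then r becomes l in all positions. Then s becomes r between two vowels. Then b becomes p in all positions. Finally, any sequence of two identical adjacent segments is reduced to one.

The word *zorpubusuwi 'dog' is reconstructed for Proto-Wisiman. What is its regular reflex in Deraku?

Deraku: start from *zorpubusuwi.
  rule 1 (vowel merger): zorpubusuwi → zurpubusuwi
  rule 2 (unconditioned shift): zurpubusuwi → zulpubusuwi
  rule 3 (rhotacism): zulpubusuwi → zulpuburuwi
  rule 4 (unconditioned shift): zulpuburuwi → zulpupuruwi
  rule 5: no change — zulpupuruwi
  ⇒ Deraku zulpupuruwi

zulpupuruwi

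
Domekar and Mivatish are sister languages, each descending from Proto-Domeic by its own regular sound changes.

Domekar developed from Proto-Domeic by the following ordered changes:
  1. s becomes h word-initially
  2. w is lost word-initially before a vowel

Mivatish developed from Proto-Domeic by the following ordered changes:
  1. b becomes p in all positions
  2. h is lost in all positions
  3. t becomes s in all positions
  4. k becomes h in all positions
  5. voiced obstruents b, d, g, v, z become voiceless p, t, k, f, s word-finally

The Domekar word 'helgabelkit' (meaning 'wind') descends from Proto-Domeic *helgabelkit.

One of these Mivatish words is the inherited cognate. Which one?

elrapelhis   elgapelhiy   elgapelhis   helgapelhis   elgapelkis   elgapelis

Mivatish: *helgabelkit > helgapelkit > elgapelkit > elgapelkis > elgapelhis  (by unconditioned shift, h-loss, unconditioned shift, unconditioned shift)
The other candidates each miss or misapply at least one Mivatish change.

elgapelhis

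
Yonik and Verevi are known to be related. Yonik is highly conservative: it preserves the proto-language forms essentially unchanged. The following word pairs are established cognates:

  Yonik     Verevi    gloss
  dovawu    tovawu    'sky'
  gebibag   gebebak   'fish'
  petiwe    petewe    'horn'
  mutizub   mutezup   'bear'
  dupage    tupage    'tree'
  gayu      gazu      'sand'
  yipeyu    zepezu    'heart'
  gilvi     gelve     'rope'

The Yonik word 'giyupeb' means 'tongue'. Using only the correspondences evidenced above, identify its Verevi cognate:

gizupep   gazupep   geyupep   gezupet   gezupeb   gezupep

gezupep

petiwe ~ petewe, mutizub ~ mutezup — Yonik i corresponds to Verevi e after a consonant, before a consonant other than r, m, n, p, b, f, v.
gayu ~ gazu, yipeyu ~ zepezu — Yonik y corresponds to Verevi z between vowels (before a back vowel).
mutizub ~ mutezup — Yonik b corresponds to Verevi p word-finally.
Applying these to Yonik 'giyupeb':
  giyupeb → geyupeb   (i→e after a consonant, before a consonant other than r, m, n, p, b, f, v)
  geyupeb → gezupeb   (y→z between vowels (before a back vowel))
  gezupeb → gezupep   (b→p word-finally)
So the Verevi cognate is 'gezupep'.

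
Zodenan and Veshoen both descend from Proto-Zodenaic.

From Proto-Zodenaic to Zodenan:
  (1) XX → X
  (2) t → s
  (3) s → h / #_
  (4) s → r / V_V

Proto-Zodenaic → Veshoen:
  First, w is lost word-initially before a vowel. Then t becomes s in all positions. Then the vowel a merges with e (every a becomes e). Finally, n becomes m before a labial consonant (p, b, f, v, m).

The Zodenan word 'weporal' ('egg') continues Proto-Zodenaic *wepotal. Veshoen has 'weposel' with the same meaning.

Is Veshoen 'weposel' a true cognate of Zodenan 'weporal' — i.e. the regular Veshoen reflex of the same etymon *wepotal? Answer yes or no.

Derive the expected Veshoen reflex of *wepotal:
Veshoen: *wepotal
  wepotal → epotal   [glide loss]
  epotal → eposal   [unconditioned shift]
  eposal → eposel   [vowel merger]
  eposel (rule 4 does not apply)
  giving Veshoen eposel.
The regular Veshoen reflex would be 'eposel', but the attested form is 'weposel'. The correspondence is irregular, so they are not cognates (the Veshoen form has a different source).

no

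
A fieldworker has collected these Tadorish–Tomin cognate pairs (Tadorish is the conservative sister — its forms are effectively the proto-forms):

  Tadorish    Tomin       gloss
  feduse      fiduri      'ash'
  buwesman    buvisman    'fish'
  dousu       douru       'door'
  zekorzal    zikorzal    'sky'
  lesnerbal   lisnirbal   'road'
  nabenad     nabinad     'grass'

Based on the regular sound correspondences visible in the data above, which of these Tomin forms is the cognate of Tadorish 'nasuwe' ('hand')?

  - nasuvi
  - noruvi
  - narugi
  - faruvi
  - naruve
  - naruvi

dousu ~ douru — Tadorish s corresponds to Tomin r between vowels (before a back vowel).
buwesman ~ buvisman — Tadorish w corresponds to Tomin v between vowels (before a front vowel).
feduse ~ fiduri — Tadorish e corresponds to Tomin i word-finally.
Applying these to Tadorish 'nasuwe':
  nasuwe → naruwe   (s→r between vowels (before a back vowel))
  naruwe → naruve   (w→v between vowels (before a front vowel))
  naruve → naruvi   (e→i word-finally)
So the Tomin cognate is 'naruvi'.

naruvi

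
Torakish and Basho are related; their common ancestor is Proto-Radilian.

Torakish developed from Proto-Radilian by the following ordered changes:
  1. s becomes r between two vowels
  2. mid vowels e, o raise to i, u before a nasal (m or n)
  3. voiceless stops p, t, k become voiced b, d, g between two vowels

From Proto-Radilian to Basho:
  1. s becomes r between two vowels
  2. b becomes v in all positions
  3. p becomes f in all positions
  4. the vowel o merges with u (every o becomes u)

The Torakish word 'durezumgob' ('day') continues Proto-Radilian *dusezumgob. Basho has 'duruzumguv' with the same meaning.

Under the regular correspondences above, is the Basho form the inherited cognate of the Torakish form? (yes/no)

Derive the expected Basho reflex of *dusezumgob:
Basho: start from *dusezumgob.
  rule 1 (rhotacism): dusezumgob → durezumgob
  rule 2 (unconditioned shift): durezumgob → durezumgov
  rule 3: no change — durezumgov
  rule 4 (vowel merger): durezumgov → durezumguv
  ⇒ Basho durezumguv
The regular Basho reflex would be 'durezumguv', but the attested form is 'duruzumguv'. The correspondence is irregular, so they are not cognates (the Basho form has a different source).

no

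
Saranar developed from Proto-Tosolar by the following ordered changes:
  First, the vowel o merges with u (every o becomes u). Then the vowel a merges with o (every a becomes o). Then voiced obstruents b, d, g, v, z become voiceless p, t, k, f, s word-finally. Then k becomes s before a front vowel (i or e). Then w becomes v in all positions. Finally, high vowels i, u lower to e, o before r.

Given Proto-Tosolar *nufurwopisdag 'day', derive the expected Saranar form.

Saranar: start from *nufurwopisdag.
  rule 1 (vowel merger): nufurwopisdag → nufurwupisdag
  rule 2 (vowel merger): nufurwupisdag → nufurwupisdog
  rule 3 (final devoicing): nufurwupisdog → nufurwupisdok
  rule 4: no change — nufurwupisdok
  rule 5 (unconditioned shift): nufurwupisdok → nufurvupisdok
  rule 6 (pre-rhotic lowering): nufurvupisdok → nuforvupisdok
  ⇒ Saranar nuforvupisdok

nuforvupisdok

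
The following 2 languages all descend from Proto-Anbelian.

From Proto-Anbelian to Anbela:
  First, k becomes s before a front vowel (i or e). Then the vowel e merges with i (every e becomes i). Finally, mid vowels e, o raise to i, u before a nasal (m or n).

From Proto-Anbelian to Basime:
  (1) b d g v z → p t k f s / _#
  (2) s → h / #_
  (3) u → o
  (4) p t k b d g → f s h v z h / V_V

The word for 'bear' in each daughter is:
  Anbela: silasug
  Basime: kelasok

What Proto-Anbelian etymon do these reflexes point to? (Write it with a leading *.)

Position 1: Anbela has s, Basime has k. Taking the neighbouring segments as reconstructed: Anbela s could go back to *k or *s; Basime k can only go back to *k — the one source consistent with every daughter is *k.
Position 2: Anbela has i, Basime has e. Basime preserves e here (none of its changes turn any other segment into e), so the proto-segment is *e.
Position 6: Anbela has u, Basime has o. Taking the neighbouring segments as reconstructed: Anbela u can only go back to *u; Basime o could go back to *o or *u — the one source consistent with every daughter is *u.
This points to *kelasug. Verify forward in each daughter:
Anbela: start from *kelasug.
  rule 1 (palatalisation): kelasug → selasug
  rule 2 (vowel merger): selasug → silasug
  rule 3: no change — silasug
  ⇒ Anbela silasug
Basime: *kelasug > kelasuk > kelasok  (by final devoicing, vowel merger)
*kelasug is the unique common source.

*kelasug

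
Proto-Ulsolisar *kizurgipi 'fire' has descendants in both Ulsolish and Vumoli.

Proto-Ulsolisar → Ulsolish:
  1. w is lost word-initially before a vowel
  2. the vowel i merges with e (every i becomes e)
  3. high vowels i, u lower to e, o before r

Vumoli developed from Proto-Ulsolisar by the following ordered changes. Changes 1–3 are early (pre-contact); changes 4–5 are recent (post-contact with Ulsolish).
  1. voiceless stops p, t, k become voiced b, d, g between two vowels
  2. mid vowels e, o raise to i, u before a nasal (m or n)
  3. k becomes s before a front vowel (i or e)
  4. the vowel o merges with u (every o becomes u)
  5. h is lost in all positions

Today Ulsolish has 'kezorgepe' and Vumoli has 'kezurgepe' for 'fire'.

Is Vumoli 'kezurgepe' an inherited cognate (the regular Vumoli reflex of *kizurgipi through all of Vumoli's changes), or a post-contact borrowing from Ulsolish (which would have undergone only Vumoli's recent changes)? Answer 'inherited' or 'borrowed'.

borrowed

If inherited, *kizurgipi would pass through all of Vumoli's changes:
Vumoli: *kizurgipi
  kizurgipi → kizurgibi   [intervocalic voicing]
  kizurgibi (rule 2 does not apply)
  kizurgibi → sizurgibi   [palatalisation]
  sizurgibi (rule 4 does not apply)
  sizurgibi (rule 5 does not apply)
  giving Vumoli sizurgibi.
If borrowed from Ulsolish 'kezorgepe' after the early changes, it would undergo only the recent ones:
  rule 4 (vowel merger): kezorgepe → kezurgepe
  rule 5 (h-loss): no change (kezurgepe)
  ⇒ as a loan: kezurgepe
Vumoli 'kezurgepe' matches the loan outcome 'kezurgepe', not the inherited 'sizurgibi' — it skipped the early Vumoli changes, so it was borrowed from Ulsolish.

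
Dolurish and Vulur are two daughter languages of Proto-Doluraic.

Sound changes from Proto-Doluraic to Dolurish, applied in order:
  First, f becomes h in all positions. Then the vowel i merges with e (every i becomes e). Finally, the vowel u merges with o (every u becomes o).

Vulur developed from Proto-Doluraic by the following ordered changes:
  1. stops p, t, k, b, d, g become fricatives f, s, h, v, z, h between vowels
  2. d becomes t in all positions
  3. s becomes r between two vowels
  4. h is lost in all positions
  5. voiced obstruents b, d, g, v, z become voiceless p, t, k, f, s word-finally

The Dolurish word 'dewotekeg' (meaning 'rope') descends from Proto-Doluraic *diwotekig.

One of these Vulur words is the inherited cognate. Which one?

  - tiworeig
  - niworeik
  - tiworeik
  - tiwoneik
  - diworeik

Vulur: start from *diwotekig.
  rule 1 (intervocalic lenition): diwotekig → diwosehig
  rule 2 (unconditioned shift): diwosehig → tiwosehig
  rule 3 (rhotacism): tiwosehig → tiworehig
  rule 4 (h-loss): tiworehig → tiworeig
  rule 5 (final devoicing): tiworeig → tiworeik
  ⇒ Vulur tiworeik
The other candidates each miss or misapply at least one Vulur change.

tiworeik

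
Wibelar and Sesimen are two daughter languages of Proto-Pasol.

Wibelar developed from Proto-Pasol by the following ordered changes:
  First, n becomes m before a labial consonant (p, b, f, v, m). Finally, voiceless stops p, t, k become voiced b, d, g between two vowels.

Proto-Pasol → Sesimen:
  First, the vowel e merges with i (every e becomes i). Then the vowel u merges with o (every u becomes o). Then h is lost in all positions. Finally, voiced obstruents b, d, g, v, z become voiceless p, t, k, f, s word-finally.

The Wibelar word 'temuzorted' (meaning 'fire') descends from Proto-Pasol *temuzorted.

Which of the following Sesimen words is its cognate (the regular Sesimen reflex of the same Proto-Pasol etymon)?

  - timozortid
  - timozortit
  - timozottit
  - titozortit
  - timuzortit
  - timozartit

timozortit

Sesimen: *temuzorted > timuzortid > timozortid > timozortit  (by vowel merger, vowel merger, final devoicing)
The other candidates each miss or misapply at least one Sesimen change.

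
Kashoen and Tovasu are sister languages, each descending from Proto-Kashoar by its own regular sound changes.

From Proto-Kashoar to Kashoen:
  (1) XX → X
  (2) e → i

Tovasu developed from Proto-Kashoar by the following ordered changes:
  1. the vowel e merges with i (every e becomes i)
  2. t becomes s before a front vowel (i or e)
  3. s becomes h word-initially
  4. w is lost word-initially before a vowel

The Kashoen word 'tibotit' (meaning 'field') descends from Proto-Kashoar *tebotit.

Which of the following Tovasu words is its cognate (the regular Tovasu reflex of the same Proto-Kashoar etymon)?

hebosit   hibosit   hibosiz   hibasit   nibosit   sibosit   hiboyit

hibosit

Tovasu: *tebotit > tibotit > sibosit > hibosit  (by vowel merger, palatalisation, debuccalisation)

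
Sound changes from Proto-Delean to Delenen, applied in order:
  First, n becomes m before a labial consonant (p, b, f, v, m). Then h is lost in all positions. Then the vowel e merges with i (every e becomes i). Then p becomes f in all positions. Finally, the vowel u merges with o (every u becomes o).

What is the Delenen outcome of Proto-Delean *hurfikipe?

Delenen: *hurfikipe
  hurfikipe (rule 1 does not apply)
  hurfikipe → urfikipe   [h-loss]
  urfikipe → urfikipi   [vowel merger]
  urfikipi → urfikifi   [unconditioned shift]
  urfikifi → orfikifi   [vowel merger]
  giving Delenen orfikifi.

orfikifi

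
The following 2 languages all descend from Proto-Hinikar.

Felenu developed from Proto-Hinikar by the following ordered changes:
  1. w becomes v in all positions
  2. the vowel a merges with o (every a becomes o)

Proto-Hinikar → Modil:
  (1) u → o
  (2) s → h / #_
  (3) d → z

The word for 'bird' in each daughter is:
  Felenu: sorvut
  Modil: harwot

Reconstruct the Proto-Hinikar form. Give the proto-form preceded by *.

Position 2: Felenu has o, Modil has a. Modil preserves a here (none of its changes turn any other segment into a), so the proto-segment is *a.
Position 5: Felenu has u, Modil has o. Felenu preserves u here (none of its changes turn any other segment into u), so the proto-segment is *u.
Continuing position by position gives *sarwut; check it forward:
Felenu: *sarwut > sarvut > sorvut  (by unconditioned shift, vowel merger)
Modil: *sarwut > sarwot > harwot  (by vowel merger, debuccalisation)
Only *sarwut yields all of Felenu sorvut, Modil harwot.

*sarwut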